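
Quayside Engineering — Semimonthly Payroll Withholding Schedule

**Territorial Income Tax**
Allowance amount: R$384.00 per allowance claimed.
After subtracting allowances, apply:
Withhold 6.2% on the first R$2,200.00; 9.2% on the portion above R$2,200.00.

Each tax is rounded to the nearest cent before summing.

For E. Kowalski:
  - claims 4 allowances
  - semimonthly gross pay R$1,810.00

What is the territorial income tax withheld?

R$16.99

Territorial Income Tax: taxable = R$1,810.00 − 4×R$384.00 = R$274.00
  6.2% × R$274.00 = R$16.99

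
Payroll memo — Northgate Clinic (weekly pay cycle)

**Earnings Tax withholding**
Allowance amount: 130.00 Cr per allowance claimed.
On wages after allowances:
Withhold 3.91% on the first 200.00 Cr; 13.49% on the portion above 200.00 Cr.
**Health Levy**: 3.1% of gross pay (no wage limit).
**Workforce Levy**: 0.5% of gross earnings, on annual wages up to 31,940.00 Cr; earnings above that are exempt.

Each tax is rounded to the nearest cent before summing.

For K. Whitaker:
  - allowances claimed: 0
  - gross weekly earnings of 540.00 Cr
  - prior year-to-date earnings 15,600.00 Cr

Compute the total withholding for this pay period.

73.13 Cr

Earnings Tax: taxable = 540.00 Cr
  7.82 Cr + 13.49% × (540.00 Cr − 200.00 Cr) = 7.82 Cr + 13.49% × 340.00 Cr = 53.69 Cr
Health Levy: 3.1% × 540.00 Cr = 16.74 Cr
Workforce Levy: 0.5% × 540.00 Cr = 2.70 Cr
Total: 53.69 Cr + 16.74 Cr + 2.70 Cr = 73.13 Cr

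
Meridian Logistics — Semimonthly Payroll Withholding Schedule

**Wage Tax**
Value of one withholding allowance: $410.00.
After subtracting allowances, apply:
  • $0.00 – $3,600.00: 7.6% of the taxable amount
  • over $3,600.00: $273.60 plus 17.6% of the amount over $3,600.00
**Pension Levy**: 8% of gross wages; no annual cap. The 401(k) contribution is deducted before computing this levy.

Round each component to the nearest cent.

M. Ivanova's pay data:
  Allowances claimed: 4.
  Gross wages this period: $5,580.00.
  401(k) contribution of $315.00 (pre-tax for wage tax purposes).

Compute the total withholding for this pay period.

$699.20

Wage Tax: taxable = $5,580.00 − $315.00 − 4×$410.00 = $3,625.00
  $273.60 + 17.6% × ($3,625.00 − $3,600.00) = $273.60 + 17.6% × $25.00 = $278.00
Pension Levy: 8% × $5,265.00 = $421.20
Total: $278.00 + $421.20 = $699.20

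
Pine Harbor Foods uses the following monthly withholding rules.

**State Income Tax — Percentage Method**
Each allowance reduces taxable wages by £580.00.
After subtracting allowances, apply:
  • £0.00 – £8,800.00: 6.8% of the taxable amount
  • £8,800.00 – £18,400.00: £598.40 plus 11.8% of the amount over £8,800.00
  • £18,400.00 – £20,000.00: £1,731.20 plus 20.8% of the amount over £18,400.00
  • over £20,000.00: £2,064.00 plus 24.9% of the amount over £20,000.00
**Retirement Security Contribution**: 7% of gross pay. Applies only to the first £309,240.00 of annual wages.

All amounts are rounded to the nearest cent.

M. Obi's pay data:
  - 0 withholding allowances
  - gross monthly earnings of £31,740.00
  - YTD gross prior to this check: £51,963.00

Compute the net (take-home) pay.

£24,530.94

State Income Tax: taxable = £31,740.00
  £2,064.00 + 24.9% × (£31,740.00 − £20,000.00) = £2,064.00 + 24.9% × £11,740.00 = £4,987.26
Retirement Security Contribution: 7% × £31,740.00 = £2,221.80
Total withheld: £4,987.26 + £2,221.80 = £7,209.06
Net pay: £31,740.00 − £7,209.06 = £24,530.94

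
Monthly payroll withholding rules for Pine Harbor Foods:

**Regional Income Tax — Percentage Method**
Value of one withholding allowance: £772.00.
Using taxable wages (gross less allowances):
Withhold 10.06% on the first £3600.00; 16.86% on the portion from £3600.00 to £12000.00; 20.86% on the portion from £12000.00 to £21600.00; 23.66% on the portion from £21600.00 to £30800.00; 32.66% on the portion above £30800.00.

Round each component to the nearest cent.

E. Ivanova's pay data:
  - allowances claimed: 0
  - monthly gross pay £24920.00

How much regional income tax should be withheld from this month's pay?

Regional Income Tax: taxable = £24920.00
  £3780.96 + 23.66% × (£24920.00 − £21600.00) = £3780.96 + 23.66% × £3320.00 = £4566.47

£4566.47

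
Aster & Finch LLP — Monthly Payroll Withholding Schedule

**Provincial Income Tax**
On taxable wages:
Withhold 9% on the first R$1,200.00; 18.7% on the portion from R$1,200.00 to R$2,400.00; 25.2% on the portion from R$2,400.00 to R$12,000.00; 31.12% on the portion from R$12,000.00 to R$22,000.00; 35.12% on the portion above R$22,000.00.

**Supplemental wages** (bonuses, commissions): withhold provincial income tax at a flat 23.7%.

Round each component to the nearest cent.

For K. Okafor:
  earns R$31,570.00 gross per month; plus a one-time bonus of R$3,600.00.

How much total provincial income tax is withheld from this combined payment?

R$10,077.78

Provincial Income Tax: taxable = R$31,570.00
  R$5,863.60 + 35.12% × (R$31,570.00 − R$22,000.00) = R$5,863.60 + 35.12% × R$9,570.00 = R$9,224.58
Supplemental (23.7% flat on bonus): 23.7% × R$3,600.00 = R$853.20
Total provincial income tax: R$9,224.58 + R$853.20 = R$10,077.78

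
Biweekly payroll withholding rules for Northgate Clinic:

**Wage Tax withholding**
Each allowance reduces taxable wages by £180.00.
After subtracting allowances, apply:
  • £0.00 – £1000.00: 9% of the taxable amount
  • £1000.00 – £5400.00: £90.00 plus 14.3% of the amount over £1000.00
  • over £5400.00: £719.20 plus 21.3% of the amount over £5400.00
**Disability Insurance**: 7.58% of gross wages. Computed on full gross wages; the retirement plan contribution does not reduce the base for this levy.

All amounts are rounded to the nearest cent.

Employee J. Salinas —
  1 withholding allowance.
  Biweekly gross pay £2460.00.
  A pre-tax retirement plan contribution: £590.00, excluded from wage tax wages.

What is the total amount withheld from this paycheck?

£375.14

Wage Tax: taxable = £2460.00 − £590.00 − 1×£180.00 = £1690.00
  £90.00 + 14.3% × (£1690.00 − £1000.00) = £90.00 + 14.3% × £690.00 = £188.67
Disability Insurance: 7.58% × £2460.00 = £186.47
Total: £188.67 + £186.47 = £375.14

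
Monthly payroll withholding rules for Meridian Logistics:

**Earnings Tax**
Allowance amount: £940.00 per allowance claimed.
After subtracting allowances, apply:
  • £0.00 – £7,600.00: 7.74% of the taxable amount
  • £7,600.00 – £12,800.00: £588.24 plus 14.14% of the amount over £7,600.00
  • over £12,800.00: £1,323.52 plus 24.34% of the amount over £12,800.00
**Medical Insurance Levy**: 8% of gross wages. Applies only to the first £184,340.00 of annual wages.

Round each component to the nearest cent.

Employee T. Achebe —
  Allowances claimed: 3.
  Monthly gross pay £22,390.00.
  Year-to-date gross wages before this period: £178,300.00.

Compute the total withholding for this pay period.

Earnings Tax: taxable = £22,390.00 − 3×£940.00 = £19,570.00
  £1,323.52 + 24.34% × (£19,570.00 − £12,800.00) = £1,323.52 + 24.34% × £6,770.00 = £2,971.34
Medical Insurance Levy: cap £184,340.00 − YTD £178,300.00 = £6,040.00 subject; 8% × £6,040.00 = £483.20
Total: £2,971.34 + £483.20 = £3,454.54

£3,454.54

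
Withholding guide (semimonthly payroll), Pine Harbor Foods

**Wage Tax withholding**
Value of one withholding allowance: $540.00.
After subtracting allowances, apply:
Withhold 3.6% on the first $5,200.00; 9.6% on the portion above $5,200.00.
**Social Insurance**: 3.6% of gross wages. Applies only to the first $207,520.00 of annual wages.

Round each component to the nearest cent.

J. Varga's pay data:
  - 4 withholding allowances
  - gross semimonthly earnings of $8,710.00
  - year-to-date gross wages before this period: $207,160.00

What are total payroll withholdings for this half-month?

Wage Tax: taxable = $8,710.00 − 4×$540.00 = $6,550.00
  $187.20 + 9.6% × ($6,550.00 − $5,200.00) = $187.20 + 9.6% × $1,350.00 = $316.80
Social Insurance: cap $207,520.00 − YTD $207,160.00 = $360.00 subject; 3.6% × $360.00 = $12.96
Total: $316.80 + $12.96 = $329.76

$329.76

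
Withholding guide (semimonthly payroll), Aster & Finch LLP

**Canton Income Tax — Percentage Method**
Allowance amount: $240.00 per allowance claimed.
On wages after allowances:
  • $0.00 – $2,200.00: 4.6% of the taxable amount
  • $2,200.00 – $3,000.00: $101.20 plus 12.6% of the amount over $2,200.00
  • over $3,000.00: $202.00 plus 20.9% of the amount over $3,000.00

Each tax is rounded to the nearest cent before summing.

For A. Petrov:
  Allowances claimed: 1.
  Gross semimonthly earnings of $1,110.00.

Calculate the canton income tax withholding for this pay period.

Canton Income Tax: taxable = $1,110.00 − 1×$240.00 = $870.00
  4.6% × $870.00 = $40.02

$40.02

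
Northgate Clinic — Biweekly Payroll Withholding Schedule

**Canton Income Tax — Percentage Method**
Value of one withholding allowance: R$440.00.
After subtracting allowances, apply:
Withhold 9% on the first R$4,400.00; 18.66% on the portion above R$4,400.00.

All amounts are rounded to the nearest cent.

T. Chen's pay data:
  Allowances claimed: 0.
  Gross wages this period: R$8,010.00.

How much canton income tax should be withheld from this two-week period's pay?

R$1,069.63

Canton Income Tax: taxable = R$8,010.00
  R$396.00 + 18.66% × (R$8,010.00 − R$4,400.00) = R$396.00 + 18.66% × R$3,610.00 = R$1,069.63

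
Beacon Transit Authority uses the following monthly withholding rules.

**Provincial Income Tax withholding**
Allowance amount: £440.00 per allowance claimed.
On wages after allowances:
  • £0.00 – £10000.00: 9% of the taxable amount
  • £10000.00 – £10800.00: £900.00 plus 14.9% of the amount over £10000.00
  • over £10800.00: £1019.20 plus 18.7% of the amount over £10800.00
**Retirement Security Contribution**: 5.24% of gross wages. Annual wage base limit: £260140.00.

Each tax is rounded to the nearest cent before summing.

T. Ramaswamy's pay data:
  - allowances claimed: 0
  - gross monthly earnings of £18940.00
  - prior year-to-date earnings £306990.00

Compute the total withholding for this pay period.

Provincial Income Tax: taxable = £18940.00
  £1019.20 + 18.7% × (£18940.00 − £10800.00) = £1019.20 + 18.7% × £8140.00 = £2541.38
Retirement Security Contribution: YTD £306990.00 ≥ cap £260140.00 → £0.00
Total: £2541.38 + £0.00 = £2541.38

£2541.38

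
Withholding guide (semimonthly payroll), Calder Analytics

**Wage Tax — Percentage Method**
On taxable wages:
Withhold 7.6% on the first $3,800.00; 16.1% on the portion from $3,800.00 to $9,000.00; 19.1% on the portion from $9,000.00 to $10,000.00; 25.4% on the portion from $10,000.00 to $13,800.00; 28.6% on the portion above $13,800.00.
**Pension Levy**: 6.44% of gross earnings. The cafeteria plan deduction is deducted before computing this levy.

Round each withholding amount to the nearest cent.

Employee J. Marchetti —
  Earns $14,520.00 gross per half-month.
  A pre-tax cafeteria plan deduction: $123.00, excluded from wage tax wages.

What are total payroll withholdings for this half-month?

$3,380.11

Wage Tax: taxable = $14,520.00 − $123.00 = $14,397.00
  $2,282.20 + 28.6% × ($14,397.00 − $13,800.00) = $2,282.20 + 28.6% × $597.00 = $2,452.94
Pension Levy: 6.44% × $14,397.00 = $927.17
Total: $2,452.94 + $927.17 = $3,380.11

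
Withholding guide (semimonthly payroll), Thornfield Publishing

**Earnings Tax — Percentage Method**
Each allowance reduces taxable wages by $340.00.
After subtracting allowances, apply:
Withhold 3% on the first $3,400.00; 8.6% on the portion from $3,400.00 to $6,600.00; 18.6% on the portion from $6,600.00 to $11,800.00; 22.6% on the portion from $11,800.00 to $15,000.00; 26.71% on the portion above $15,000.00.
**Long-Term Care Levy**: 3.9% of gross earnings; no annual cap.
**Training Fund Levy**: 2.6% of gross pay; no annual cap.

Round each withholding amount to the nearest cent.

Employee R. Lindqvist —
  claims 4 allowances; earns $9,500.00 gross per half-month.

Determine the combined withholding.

Earnings Tax: taxable = $9,500.00 − 4×$340.00 = $8,140.00
  $377.20 + 18.6% × ($8,140.00 − $6,600.00) = $377.20 + 18.6% × $1,540.00 = $663.64
Long-Term Care Levy: 3.9% × $9,500.00 = $370.50
Training Fund Levy: 2.6% × $9,500.00 = $247.00
Total: $663.64 + $370.50 + $247.00 = $1,281.14

$1,281.14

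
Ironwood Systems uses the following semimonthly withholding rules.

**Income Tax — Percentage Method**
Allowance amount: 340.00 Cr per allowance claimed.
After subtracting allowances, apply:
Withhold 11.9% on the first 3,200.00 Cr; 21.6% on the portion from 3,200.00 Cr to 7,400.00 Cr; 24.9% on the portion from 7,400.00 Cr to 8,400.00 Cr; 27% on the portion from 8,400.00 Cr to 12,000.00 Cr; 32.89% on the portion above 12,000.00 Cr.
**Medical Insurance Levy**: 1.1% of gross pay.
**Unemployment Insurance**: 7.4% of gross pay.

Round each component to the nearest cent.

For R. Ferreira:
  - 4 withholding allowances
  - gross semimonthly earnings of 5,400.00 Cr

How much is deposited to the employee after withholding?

4,378.76 Cr

Income Tax: taxable = 5,400.00 Cr − 4×340.00 Cr = 4,040.00 Cr
  380.80 Cr + 21.6% × (4,040.00 Cr − 3,200.00 Cr) = 380.80 Cr + 21.6% × 840.00 Cr = 562.24 Cr
Medical Insurance Levy: 1.1% × 5,400.00 Cr = 59.40 Cr
Unemployment Insurance: 7.4% × 5,400.00 Cr = 399.60 Cr
Total withheld: 562.24 Cr + 59.40 Cr + 399.60 Cr = 1,021.24 Cr
Net pay: 5,400.00 Cr − 1,021.24 Cr = 4,378.76 Cr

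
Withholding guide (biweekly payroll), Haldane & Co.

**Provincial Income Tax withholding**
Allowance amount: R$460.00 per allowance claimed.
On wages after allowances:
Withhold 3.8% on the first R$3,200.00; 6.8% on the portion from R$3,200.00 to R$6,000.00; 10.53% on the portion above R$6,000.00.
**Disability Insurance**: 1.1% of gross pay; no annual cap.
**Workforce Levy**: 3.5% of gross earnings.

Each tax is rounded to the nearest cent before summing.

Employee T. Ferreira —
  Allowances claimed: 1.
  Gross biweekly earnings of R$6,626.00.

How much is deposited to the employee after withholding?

R$5,991.72

Provincial Income Tax: taxable = R$6,626.00 − 1×R$460.00 = R$6,166.00
  R$312.00 + 10.53% × (R$6,166.00 − R$6,000.00) = R$312.00 + 10.53% × R$166.00 = R$329.48
Disability Insurance: 1.1% × R$6,626.00 = R$72.89
Workforce Levy: 3.5% × R$6,626.00 = R$231.91
Total withheld: R$329.48 + R$72.89 + R$231.91 = R$634.28
Net pay: R$6,626.00 − R$634.28 = R$5,991.72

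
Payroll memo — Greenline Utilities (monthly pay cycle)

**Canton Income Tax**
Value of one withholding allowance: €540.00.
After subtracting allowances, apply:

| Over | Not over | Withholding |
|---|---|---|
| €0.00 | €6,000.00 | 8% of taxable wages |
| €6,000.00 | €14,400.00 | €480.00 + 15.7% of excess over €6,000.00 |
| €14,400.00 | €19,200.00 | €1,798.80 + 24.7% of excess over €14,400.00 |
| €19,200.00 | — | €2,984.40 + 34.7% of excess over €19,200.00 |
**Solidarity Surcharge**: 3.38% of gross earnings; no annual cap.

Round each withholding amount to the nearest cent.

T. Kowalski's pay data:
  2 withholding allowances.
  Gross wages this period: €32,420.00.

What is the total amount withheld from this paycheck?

€8,292.78

Canton Income Tax: taxable = €32,420.00 − 2×€540.00 = €31,340.00
  €2,984.40 + 34.7% × (€31,340.00 − €19,200.00) = €2,984.40 + 34.7% × €12,140.00 = €7,196.98
Solidarity Surcharge: 3.38% × €32,420.00 = €1,095.80
Total: €7,196.98 + €1,095.80 = €8,292.78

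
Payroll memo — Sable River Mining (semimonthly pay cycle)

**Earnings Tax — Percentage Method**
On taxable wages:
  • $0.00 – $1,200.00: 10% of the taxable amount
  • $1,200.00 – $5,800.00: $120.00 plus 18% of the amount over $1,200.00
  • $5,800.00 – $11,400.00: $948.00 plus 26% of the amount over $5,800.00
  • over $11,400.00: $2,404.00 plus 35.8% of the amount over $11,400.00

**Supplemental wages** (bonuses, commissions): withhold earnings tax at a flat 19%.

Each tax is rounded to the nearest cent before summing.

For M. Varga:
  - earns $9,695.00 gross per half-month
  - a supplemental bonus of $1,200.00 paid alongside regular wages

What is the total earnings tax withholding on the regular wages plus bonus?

Earnings Tax: taxable = $9,695.00
  $948.00 + 26% × ($9,695.00 − $5,800.00) = $948.00 + 26% × $3,895.00 = $1,960.70
Supplemental (19% flat on bonus): 19% × $1,200.00 = $228.00
Total earnings tax: $1,960.70 + $228.00 = $2,188.70

$2,188.70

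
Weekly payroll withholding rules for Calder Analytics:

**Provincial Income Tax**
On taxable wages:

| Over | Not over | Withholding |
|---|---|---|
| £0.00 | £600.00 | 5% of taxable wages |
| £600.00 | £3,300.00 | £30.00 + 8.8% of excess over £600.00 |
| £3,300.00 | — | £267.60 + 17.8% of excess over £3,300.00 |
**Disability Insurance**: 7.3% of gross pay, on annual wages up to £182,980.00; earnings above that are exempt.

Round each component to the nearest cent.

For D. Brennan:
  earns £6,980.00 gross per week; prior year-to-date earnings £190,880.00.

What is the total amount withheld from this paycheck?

Provincial Income Tax: taxable = £6,980.00
  £267.60 + 17.8% × (£6,980.00 − £3,300.00) = £267.60 + 17.8% × £3,680.00 = £922.64
Disability Insurance: YTD £190,880.00 ≥ cap £182,980.00 → £0.00
Total: £922.64 + £0.00 = £922.64

£922.64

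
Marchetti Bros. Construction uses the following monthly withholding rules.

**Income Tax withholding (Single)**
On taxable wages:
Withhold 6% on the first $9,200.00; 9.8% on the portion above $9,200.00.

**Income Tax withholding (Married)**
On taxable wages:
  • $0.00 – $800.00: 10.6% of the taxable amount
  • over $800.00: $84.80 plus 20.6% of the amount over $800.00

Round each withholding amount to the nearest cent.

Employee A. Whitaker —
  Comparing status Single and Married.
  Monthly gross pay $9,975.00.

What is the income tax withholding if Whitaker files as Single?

Income Tax (Single): taxable = $9,975.00
  $552.00 + 9.8% × ($9,975.00 − $9,200.00) = $552.00 + 9.8% × $775.00 = $627.95

$627.95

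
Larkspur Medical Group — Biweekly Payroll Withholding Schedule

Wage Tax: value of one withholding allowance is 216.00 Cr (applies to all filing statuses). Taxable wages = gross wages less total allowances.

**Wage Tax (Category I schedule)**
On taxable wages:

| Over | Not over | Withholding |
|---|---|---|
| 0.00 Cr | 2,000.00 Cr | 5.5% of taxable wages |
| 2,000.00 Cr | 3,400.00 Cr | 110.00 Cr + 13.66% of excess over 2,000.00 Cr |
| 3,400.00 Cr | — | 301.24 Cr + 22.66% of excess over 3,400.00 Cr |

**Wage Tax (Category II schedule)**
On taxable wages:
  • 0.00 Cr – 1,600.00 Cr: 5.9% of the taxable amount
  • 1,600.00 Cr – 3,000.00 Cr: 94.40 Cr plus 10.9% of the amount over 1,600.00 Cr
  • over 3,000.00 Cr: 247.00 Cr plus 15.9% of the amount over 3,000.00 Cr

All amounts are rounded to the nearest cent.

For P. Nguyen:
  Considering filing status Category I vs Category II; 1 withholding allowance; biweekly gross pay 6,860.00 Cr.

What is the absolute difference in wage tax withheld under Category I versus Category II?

Wage Tax (Category I): taxable = 6,860.00 Cr − 1×216.00 Cr = 6,644.00 Cr
  301.24 Cr + 22.66% × (6,644.00 Cr − 3,400.00 Cr) = 301.24 Cr + 22.66% × 3,244.00 Cr = 1,036.33 Cr
Wage Tax (Category II): taxable = 6,860.00 Cr − 1×216.00 Cr = 6,644.00 Cr
  247.00 Cr + 15.9% × (6,644.00 Cr − 3,000.00 Cr) = 247.00 Cr + 15.9% × 3,644.00 Cr = 826.40 Cr
Difference: |1,036.33 Cr − 826.40 Cr| = 209.93 Cr (higher under Category I)

209.93 Cr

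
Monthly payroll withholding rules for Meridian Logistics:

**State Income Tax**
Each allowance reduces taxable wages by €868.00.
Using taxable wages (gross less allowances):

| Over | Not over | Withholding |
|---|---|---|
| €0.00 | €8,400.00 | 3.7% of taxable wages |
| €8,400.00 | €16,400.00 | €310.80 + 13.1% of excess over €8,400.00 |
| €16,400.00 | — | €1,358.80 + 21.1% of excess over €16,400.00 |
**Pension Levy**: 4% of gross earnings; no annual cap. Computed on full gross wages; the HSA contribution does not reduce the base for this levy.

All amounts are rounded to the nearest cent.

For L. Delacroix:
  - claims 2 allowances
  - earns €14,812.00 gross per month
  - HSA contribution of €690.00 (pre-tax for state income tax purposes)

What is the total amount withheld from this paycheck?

€1,425.45

State Income Tax: taxable = €14,812.00 − €690.00 − 2×€868.00 = €12,386.00
  €310.80 + 13.1% × (€12,386.00 − €8,400.00) = €310.80 + 13.1% × €3,986.00 = €832.97
Pension Levy: 4% × €14,812.00 = €592.48
Total: €832.97 + €592.48 = €1,425.45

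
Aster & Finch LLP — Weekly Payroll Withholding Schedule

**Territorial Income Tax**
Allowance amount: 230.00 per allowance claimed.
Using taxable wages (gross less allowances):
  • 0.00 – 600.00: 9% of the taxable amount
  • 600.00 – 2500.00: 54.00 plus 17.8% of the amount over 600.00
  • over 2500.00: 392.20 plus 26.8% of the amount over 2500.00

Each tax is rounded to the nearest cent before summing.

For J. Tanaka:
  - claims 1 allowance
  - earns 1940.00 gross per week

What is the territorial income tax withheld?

251.58

Territorial Income Tax: taxable = 1940.00 − 1×230.00 = 1710.00
  54.00 + 17.8% × (1710.00 − 600.00) = 54.00 + 17.8% × 1110.00 = 251.58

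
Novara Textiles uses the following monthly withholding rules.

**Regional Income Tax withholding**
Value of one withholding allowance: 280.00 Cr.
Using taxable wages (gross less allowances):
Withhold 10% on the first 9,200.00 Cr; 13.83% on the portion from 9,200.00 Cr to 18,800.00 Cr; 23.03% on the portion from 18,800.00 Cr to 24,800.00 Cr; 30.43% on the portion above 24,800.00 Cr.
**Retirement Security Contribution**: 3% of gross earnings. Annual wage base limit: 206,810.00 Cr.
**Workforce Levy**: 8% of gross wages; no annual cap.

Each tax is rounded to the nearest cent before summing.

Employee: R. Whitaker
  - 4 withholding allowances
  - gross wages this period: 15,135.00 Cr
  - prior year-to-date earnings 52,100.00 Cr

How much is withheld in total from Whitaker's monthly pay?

Regional Income Tax: taxable = 15,135.00 Cr − 4×280.00 Cr = 14,015.00 Cr
  920.00 Cr + 13.83% × (14,015.00 Cr − 9,200.00 Cr) = 920.00 Cr + 13.83% × 4,815.00 Cr = 1,585.91 Cr
Retirement Security Contribution: 3% × 15,135.00 Cr = 454.05 Cr
Workforce Levy: 8% × 15,135.00 Cr = 1,210.80 Cr
Total: 1,585.91 Cr + 454.05 Cr + 1,210.80 Cr = 3,250.76 Cr

3,250.76 Cr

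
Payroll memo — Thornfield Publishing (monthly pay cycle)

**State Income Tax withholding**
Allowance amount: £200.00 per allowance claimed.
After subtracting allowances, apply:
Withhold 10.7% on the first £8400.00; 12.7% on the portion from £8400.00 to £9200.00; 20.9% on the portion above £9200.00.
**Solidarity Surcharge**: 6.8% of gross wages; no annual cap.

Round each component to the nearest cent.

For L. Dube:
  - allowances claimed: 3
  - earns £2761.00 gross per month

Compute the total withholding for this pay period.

£418.98

State Income Tax: taxable = £2761.00 − 3×£200.00 = £2161.00
  10.7% × £2161.00 = £231.23
Solidarity Surcharge: 6.8% × £2761.00 = £187.75
Total: £231.23 + £187.75 = £418.98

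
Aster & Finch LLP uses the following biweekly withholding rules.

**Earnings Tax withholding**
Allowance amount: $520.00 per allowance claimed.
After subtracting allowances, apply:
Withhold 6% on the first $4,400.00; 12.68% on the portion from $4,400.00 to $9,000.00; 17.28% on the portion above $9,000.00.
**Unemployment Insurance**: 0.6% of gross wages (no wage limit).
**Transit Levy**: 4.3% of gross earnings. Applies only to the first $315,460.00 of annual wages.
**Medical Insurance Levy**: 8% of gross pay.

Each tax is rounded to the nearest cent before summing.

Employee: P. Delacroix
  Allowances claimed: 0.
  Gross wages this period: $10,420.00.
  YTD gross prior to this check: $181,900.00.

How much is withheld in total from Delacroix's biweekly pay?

$2,436.84

Earnings Tax: taxable = $10,420.00
  $847.28 + 17.28% × ($10,420.00 − $9,000.00) = $847.28 + 17.28% × $1,420.00 = $1,092.66
Unemployment Insurance: 0.6% × $10,420.00 = $62.52
Transit Levy: 4.3% × $10,420.00 = $448.06
Medical Insurance Levy: 8% × $10,420.00 = $833.60
Total: $1,092.66 + $62.52 + $448.06 + $833.60 = $2,436.84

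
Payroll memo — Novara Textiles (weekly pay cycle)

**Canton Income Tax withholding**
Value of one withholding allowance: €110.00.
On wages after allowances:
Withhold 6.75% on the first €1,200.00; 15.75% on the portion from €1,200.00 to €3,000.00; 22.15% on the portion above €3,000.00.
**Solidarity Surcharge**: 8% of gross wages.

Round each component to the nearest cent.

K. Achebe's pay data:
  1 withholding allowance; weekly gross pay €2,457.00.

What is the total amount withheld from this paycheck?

€458.21

Canton Income Tax: taxable = €2,457.00 − 1×€110.00 = €2,347.00
  €81.00 + 15.75% × (€2,347.00 − €1,200.00) = €81.00 + 15.75% × €1,147.00 = €261.65
Solidarity Surcharge: 8% × €2,457.00 = €196.56
Total: €261.65 + €196.56 = €458.21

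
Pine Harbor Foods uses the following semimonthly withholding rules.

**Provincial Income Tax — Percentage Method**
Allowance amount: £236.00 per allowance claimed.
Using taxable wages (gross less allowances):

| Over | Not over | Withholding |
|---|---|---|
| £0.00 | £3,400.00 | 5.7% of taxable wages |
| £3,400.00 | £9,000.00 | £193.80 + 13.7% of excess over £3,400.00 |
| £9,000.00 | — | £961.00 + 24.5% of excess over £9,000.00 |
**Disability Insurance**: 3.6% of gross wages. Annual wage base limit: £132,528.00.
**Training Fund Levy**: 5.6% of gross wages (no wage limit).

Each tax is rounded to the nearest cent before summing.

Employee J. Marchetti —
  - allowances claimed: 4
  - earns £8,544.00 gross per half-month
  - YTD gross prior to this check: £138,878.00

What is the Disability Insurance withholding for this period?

£0.00

Disability Insurance: YTD £138,878.00 ≥ cap £132,528.00 → £0.00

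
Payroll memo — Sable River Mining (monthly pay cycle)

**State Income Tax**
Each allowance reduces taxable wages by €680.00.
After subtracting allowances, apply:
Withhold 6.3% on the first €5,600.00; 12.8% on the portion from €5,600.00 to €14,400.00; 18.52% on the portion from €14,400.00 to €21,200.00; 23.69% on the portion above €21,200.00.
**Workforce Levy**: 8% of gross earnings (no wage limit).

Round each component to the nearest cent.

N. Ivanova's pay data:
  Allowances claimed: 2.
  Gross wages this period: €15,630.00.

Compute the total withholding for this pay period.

State Income Tax: taxable = €15,630.00 − 2×€680.00 = €14,270.00
  €352.80 + 12.8% × (€14,270.00 − €5,600.00) = €352.80 + 12.8% × €8,670.00 = €1,462.56
Workforce Levy: 8% × €15,630.00 = €1,250.40
Total: €1,462.56 + €1,250.40 = €2,712.96

€2,712.96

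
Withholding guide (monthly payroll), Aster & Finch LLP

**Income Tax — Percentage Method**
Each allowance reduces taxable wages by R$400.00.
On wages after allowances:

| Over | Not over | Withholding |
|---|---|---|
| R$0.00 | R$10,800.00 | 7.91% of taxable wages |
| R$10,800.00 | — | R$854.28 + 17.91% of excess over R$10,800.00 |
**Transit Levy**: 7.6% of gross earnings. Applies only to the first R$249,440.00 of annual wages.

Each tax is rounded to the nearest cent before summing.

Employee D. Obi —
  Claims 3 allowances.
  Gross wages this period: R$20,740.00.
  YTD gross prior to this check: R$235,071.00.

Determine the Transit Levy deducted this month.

R$1,092.04

Transit Levy: cap R$249,440.00 − YTD R$235,071.00 = R$14,369.00 subject; 7.6% × R$14,369.00 = R$1,092.04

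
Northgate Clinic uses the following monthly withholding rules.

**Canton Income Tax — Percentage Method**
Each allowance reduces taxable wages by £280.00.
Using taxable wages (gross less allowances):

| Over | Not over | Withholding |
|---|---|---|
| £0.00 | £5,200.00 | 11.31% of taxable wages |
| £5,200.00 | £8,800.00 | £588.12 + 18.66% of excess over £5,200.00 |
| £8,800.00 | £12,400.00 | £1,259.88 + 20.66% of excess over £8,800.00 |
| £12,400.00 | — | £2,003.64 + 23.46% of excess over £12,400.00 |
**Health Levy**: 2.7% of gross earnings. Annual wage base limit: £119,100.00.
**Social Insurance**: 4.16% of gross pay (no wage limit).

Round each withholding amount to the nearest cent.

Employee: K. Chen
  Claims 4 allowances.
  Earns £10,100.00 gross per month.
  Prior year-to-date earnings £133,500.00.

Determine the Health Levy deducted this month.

£0.00

Health Levy: YTD £133,500.00 ≥ cap £119,100.00 → £0.00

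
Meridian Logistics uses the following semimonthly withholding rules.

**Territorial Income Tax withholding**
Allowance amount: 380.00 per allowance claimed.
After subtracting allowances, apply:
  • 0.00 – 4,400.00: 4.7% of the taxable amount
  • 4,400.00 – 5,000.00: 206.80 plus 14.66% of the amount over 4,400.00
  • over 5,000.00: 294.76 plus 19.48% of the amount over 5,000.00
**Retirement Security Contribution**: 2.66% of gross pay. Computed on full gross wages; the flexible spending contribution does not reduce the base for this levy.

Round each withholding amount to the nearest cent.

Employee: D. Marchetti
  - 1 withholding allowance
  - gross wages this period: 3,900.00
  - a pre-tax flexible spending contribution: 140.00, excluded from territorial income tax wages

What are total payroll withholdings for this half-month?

262.60

Territorial Income Tax: taxable = 3,900.00 − 140.00 − 1×380.00 = 3,380.00
  4.7% × 3,380.00 = 158.86
Retirement Security Contribution: 2.66% × 3,900.00 = 103.74
Total: 158.86 + 103.74 = 262.60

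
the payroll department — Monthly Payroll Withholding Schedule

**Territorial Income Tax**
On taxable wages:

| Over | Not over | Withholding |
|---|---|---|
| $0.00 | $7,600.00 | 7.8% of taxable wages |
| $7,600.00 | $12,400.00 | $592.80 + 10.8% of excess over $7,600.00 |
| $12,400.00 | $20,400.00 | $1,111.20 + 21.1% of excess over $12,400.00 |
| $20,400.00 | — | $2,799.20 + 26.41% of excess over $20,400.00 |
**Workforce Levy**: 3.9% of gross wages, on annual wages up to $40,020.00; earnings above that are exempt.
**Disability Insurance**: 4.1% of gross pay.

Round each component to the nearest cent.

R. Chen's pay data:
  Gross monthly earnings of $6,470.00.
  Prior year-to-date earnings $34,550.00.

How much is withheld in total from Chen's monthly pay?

Territorial Income Tax: taxable = $6,470.00
  7.8% × $6,470.00 = $504.66
Workforce Levy: cap $40,020.00 − YTD $34,550.00 = $5,470.00 subject; 3.9% × $5,470.00 = $213.33
Disability Insurance: 4.1% × $6,470.00 = $265.27
Total: $504.66 + $213.33 + $265.27 = $983.26

$983.26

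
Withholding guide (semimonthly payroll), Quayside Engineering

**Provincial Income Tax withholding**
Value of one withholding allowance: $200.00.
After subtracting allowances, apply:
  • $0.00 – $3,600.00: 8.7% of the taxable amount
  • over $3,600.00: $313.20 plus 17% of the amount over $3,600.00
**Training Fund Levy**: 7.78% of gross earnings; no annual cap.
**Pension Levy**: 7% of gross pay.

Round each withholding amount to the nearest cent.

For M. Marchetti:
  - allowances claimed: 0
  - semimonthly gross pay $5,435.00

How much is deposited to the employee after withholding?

$4,006.56

Provincial Income Tax: taxable = $5,435.00
  $313.20 + 17% × ($5,435.00 − $3,600.00) = $313.20 + 17% × $1,835.00 = $625.15
Training Fund Levy: 7.78% × $5,435.00 = $422.84
Pension Levy: 7% × $5,435.00 = $380.45
Total withheld: $625.15 + $422.84 + $380.45 = $1,428.44
Net pay: $5,435.00 − $1,428.44 = $4,006.56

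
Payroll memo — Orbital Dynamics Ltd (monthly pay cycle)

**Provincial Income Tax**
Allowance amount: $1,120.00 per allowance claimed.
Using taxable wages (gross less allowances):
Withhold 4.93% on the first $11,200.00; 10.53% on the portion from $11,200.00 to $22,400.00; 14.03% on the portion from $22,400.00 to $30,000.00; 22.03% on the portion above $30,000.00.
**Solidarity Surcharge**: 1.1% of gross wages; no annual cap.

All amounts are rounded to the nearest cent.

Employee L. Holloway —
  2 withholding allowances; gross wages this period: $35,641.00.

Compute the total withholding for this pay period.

$3,939.09

Provincial Income Tax: taxable = $35,641.00 − 2×$1,120.00 = $33,401.00
  $2,797.80 + 22.03% × ($33,401.00 − $30,000.00) = $2,797.80 + 22.03% × $3,401.00 = $3,547.04
Solidarity Surcharge: 1.1% × $35,641.00 = $392.05
Total: $3,547.04 + $392.05 = $3,939.09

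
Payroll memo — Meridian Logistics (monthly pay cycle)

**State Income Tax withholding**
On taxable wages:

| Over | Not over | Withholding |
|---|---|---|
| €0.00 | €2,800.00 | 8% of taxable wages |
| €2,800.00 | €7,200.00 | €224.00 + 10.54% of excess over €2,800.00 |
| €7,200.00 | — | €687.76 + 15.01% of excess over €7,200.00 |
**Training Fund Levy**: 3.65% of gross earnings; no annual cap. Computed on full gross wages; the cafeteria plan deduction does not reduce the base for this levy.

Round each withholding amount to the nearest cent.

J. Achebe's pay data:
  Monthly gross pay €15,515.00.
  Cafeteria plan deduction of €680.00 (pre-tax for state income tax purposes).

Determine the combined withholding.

€2,400.07

State Income Tax: taxable = €15,515.00 − €680.00 = €14,835.00
  €687.76 + 15.01% × (€14,835.00 − €7,200.00) = €687.76 + 15.01% × €7,635.00 = €1,833.77
Training Fund Levy: 3.65% × €15,515.00 = €566.30
Total: €1,833.77 + €566.30 = €2,400.07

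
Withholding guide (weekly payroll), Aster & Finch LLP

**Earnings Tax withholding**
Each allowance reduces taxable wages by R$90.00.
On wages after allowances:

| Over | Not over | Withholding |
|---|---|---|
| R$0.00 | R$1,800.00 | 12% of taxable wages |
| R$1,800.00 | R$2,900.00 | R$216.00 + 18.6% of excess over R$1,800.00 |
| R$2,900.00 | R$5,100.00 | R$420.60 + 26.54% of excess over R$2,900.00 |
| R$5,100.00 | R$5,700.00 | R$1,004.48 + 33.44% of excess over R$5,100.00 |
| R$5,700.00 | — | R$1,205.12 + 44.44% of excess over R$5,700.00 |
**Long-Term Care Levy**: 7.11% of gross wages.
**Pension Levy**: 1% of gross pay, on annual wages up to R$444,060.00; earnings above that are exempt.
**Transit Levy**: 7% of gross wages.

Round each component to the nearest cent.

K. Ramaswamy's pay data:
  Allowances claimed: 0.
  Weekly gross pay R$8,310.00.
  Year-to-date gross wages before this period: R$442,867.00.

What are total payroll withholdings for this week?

Earnings Tax: taxable = R$8,310.00
  R$1,205.12 + 44.44% × (R$8,310.00 − R$5,700.00) = R$1,205.12 + 44.44% × R$2,610.00 = R$2,365.00
Long-Term Care Levy: 7.11% × R$8,310.00 = R$590.84
Pension Levy: cap R$444,060.00 − YTD R$442,867.00 = R$1,193.00 subject; 1% × R$1,193.00 = R$11.93
Transit Levy: 7% × R$8,310.00 = R$581.70
Total: R$2,365.00 + R$590.84 + R$11.93 + R$581.70 = R$3,549.47

R$3,549.47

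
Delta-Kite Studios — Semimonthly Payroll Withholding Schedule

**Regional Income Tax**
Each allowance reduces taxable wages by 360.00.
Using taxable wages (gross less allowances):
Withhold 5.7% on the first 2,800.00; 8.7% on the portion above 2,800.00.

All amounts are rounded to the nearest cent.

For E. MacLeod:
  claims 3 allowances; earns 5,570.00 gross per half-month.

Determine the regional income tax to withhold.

Regional Income Tax: taxable = 5,570.00 − 3×360.00 = 4,490.00
  159.60 + 8.7% × (4,490.00 − 2,800.00) = 159.60 + 8.7% × 1,690.00 = 306.63

306.63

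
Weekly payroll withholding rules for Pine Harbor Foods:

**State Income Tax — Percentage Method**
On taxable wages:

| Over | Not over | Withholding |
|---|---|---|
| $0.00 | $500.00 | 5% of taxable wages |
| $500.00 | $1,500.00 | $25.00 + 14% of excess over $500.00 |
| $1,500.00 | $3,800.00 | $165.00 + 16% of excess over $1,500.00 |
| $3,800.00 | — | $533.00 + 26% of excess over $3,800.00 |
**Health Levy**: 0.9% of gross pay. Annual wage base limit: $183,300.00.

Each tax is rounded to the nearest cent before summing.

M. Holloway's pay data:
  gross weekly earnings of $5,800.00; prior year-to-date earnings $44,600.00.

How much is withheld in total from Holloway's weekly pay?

State Income Tax: taxable = $5,800.00
  $533.00 + 26% × ($5,800.00 − $3,800.00) = $533.00 + 26% × $2,000.00 = $1,053.00
Health Levy: 0.9% × $5,800.00 = $52.20
Total: $1,053.00 + $52.20 = $1,105.20

$1,105.20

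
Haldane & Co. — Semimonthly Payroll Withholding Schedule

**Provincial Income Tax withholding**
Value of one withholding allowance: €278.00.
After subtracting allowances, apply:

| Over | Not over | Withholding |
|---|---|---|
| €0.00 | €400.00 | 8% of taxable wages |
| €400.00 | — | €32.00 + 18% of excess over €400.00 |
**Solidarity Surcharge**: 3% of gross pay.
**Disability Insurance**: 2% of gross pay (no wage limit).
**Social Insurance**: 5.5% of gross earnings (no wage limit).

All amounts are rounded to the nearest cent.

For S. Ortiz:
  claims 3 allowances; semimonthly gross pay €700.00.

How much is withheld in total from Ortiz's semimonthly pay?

Provincial Income Tax: taxable = €700.00 − 3×€278.00 = €-134.00
  Taxable ≤ 0 → €0.00
Solidarity Surcharge: 3% × €700.00 = €21.00
Disability Insurance: 2% × €700.00 = €14.00
Social Insurance: 5.5% × €700.00 = €38.50
Total: €0.00 + €21.00 + €14.00 + €38.50 = €73.50

€73.50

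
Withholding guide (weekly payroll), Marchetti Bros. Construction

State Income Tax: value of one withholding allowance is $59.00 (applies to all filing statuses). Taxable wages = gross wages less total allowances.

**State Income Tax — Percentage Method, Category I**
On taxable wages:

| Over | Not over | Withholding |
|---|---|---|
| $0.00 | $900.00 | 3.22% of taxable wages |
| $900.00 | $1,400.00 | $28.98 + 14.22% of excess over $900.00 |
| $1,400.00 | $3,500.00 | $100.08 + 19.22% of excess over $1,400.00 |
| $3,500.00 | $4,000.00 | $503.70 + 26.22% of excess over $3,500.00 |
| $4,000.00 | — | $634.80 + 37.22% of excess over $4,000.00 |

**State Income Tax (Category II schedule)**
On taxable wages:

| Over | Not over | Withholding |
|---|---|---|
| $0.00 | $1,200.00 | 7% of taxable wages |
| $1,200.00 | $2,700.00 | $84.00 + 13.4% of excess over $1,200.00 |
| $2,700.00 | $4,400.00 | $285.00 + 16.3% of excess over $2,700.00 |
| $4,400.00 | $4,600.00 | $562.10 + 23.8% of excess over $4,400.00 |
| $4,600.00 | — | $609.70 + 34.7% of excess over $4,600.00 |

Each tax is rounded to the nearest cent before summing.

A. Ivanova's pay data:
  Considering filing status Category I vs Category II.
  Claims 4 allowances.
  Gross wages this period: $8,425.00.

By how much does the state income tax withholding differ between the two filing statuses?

$338.87

State Income Tax (Category I): taxable = $8,425.00 − 4×$59.00 = $8,189.00
  $634.80 + 37.22% × ($8,189.00 − $4,000.00) = $634.80 + 37.22% × $4,189.00 = $2,193.95
State Income Tax (Category II): taxable = $8,425.00 − 4×$59.00 = $8,189.00
  $609.70 + 34.7% × ($8,189.00 − $4,600.00) = $609.70 + 34.7% × $3,589.00 = $1,855.08
Difference: |$2,193.95 − $1,855.08| = $338.87 (higher under Category I)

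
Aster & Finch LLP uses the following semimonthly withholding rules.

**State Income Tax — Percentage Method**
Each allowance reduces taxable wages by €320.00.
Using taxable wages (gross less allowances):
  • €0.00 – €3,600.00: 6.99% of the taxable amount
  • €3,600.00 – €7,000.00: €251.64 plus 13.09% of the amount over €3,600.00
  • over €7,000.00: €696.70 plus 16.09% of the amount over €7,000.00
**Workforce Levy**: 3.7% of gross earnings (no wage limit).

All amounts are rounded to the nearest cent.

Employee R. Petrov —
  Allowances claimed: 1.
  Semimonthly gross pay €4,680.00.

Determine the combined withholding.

€524.28

State Income Tax: taxable = €4,680.00 − 1×€320.00 = €4,360.00
  €251.64 + 13.09% × (€4,360.00 − €3,600.00) = €251.64 + 13.09% × €760.00 = €351.12
Workforce Levy: 3.7% × €4,680.00 = €173.16
Total: €351.12 + €173.16 = €524.28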